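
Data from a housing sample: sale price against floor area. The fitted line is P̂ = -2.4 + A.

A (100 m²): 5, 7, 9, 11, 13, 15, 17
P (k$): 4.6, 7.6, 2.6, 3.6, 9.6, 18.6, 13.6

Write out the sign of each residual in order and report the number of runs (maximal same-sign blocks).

4 runs

A=5: P̂ = -2.4 + 5 = 2.6; r = 4.6 − 2.6 = 2
A=7: P̂ = -2.4 + 7 = 4.6; r = 7.6 − 4.6 = 3
A=9: P̂ = -2.4 + 9 = 6.6; r = 2.6 − 6.6 = -4
A=11: P̂ = -2.4 + 11 = 8.6; r = 3.6 − 8.6 = -5
A=13: P̂ = -2.4 + 13 = 10.6; r = 9.6 − 10.6 = -1
A=15: P̂ = -2.4 + 15 = 12.6; r = 18.6 − 12.6 = 6
A=17: P̂ = -2.4 + 17 = 14.6; r = 13.6 − 14.6 = -1
Signs: + + − − − + −
Runs: +×2, −×3, +×1, −×1 → 4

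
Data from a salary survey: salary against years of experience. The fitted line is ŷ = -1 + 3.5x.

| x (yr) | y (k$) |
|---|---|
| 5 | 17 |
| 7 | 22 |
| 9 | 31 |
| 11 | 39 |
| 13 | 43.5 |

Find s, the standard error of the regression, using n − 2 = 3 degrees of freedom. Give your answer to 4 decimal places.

s = 1.4142

x=5: ŷ = -1 + 3.5·5 = 16.5; e = 17 − 16.5 = 0.5
x=7: ŷ = -1 + 3.5·7 = 23.5; e = 22 − 23.5 = -1.5
x=9: ŷ = -1 + 3.5·9 = 30.5; e = 31 − 30.5 = 0.5
x=11: ŷ = -1 + 3.5·11 = 37.5; e = 39 − 37.5 = 1.5
x=13: ŷ = -1 + 3.5·13 = 44.5; e = 43.5 − 44.5 = -1
SSE = 0.25 + 2.25 + 0.25 + 2.25 + 1 = 6
s = √(6/3) = √2 ≈ 1.4142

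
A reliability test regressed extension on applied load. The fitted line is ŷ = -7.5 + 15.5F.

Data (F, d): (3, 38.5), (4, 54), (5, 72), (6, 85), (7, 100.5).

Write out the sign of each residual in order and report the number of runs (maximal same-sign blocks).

3 runs

F=3: ŷ = -7.5 + 15.5·3 = 39; r = 38.5 − 39 = -0.5
F=4: ŷ = -7.5 + 15.5·4 = 54.5; r = 54 − 54.5 = -0.5
F=5: ŷ = -7.5 + 15.5·5 = 70; r = 72 − 70 = 2
F=6: ŷ = -7.5 + 15.5·6 = 85.5; r = 85 − 85.5 = -0.5
F=7: ŷ = -7.5 + 15.5·7 = 101; r = 100.5 − 101 = -0.5
Signs: − − + − −
Runs: −×2, +×1, −×2 → 3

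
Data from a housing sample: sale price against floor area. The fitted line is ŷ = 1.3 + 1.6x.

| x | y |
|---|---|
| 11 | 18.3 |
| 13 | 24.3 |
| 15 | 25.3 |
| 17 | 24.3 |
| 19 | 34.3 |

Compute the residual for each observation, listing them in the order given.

-0.6, 2.2, 0, -4.2, 2.6

x=11: ŷ = 1.3 + 1.6·11 = 18.9; e = 18.3 − 18.9 = -0.6
x=13: ŷ = 1.3 + 1.6·13 = 22.1; e = 24.3 − 22.1 = 2.2
x=15: ŷ = 1.3 + 1.6·15 = 25.3; e = 25.3 − 25.3 = 0
x=17: ŷ = 1.3 + 1.6·17 = 28.5; e = 24.3 − 28.5 = -4.2
x=19: ŷ = 1.3 + 1.6·19 = 31.7; e = 34.3 − 31.7 = 2.6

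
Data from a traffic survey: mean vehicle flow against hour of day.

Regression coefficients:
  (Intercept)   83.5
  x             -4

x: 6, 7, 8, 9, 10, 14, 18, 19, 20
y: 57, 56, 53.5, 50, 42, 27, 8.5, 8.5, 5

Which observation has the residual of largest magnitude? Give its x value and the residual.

x=6: ŷ = 83.5 − 4·6 = 59.5; e = 57 − 59.5 = -2.5
x=7: ŷ = 83.5 − 4·7 = 55.5; e = 56 − 55.5 = 0.5
x=8: ŷ = 83.5 − 4·8 = 51.5; e = 53.5 − 51.5 = 2
x=9: ŷ = 83.5 − 4·9 = 47.5; e = 50 − 47.5 = 2.5
x=10: ŷ = 83.5 − 4·10 = 43.5; e = 42 − 43.5 = -1.5
x=14: ŷ = 83.5 − 4·14 = 27.5; e = 27 − 27.5 = -0.5
x=18: ŷ = 83.5 − 4·18 = 11.5; e = 8.5 − 11.5 = -3
x=19: ŷ = 83.5 − 4·19 = 7.5; e = 8.5 − 7.5 = 1
x=20: ŷ = 83.5 − 4·20 = 3.5; e = 5 − 3.5 = 1.5
Largest |e| is 3 at x = 18, residual -3.

x = 18, e = -3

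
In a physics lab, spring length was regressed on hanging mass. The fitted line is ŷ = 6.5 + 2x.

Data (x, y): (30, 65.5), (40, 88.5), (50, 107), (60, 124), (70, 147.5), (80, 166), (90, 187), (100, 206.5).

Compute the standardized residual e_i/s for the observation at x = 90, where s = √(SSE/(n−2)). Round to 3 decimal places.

0.340

x=30: ŷ = 6.5 + 2·30 = 66.5; e = 65.5 − 66.5 = -1
x=40: ŷ = 6.5 + 2·40 = 86.5; e = 88.5 − 86.5 = 2
x=50: ŷ = 6.5 + 2·50 = 106.5; e = 107 − 106.5 = 0.5
x=60: ŷ = 6.5 + 2·60 = 126.5; e = 124 − 126.5 = -2.5
x=70: ŷ = 6.5 + 2·70 = 146.5; e = 147.5 − 146.5 = 1
x=80: ŷ = 6.5 + 2·80 = 166.5; e = 166 − 166.5 = -0.5
x=90: ŷ = 6.5 + 2·90 = 186.5; e = 187 − 186.5 = 0.5
x=100: ŷ = 6.5 + 2·100 = 206.5; e = 206.5 − 206.5 = 0
SSE = 1 + 4 + 0.25 + 6.25 + 1 + 0.25 + 0.25 + 0 = 13
s = √(13/6) = 1.47196
e/s = 0.5 / 1.47196 = 0.340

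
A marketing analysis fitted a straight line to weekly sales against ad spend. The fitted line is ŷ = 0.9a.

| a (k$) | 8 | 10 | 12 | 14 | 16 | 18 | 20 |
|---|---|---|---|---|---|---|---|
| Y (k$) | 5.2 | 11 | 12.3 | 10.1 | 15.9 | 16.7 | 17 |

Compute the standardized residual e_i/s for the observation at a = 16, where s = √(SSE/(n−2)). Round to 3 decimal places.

0.750

a=8: ŷ = 0.9·8 = 7.2; e = 5.2 − 7.2 = -2
a=10: ŷ = 0.9·10 = 9; e = 11 − 9 = 2
a=12: ŷ = 0.9·12 = 10.8; e = 12.3 − 10.8 = 1.5
a=14: ŷ = 0.9·14 = 12.6; e = 10.1 − 12.6 = -2.5
a=16: ŷ = 0.9·16 = 14.4; e = 15.9 − 14.4 = 1.5
a=18: ŷ = 0.9·18 = 16.2; e = 16.7 − 16.2 = 0.5
a=20: ŷ = 0.9·20 = 18; e = 17 − 18 = -1
SSE = 4 + 4 + 2.25 + 6.25 + 2.25 + 0.25 + 1 = 20
s = √(20/5) = 2
e/s = 1.5 / 2 = 0.750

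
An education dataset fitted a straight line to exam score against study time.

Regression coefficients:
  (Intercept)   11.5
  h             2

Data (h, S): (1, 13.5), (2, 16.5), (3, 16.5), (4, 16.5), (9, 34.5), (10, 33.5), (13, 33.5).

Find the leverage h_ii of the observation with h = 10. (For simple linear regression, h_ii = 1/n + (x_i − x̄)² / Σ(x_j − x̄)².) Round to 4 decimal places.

h = 0.2679

h̄ = (1 + 2 + 3 + 4 + 9 + 10 + 13)/7 = 6
Σ(h − h̄)² = 25 + 16 + 9 + 4 + 9 + 16 + 49 = 128
h = 1/7 + (4)²/128 = 0.142857 + 0.125 = 0.2679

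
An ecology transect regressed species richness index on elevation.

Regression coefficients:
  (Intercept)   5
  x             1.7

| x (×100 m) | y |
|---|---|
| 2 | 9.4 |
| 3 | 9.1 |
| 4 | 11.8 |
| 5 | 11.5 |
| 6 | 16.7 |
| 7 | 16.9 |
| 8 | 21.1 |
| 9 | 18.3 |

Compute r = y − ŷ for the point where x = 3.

ŷ = 5 + 1.7·3 = 10.1
r = 9.1 − 10.1 = -1

r = -1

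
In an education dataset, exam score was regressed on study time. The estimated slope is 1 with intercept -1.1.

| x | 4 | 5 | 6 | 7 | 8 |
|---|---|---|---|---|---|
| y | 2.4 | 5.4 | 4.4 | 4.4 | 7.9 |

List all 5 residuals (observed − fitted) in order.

x=4: ŷ = -1.1 + 4 = 2.9; e = 2.4 − 2.9 = -0.5
x=5: ŷ = -1.1 + 5 = 3.9; e = 5.4 − 3.9 = 1.5
x=6: ŷ = -1.1 + 6 = 4.9; e = 4.4 − 4.9 = -0.5
x=7: ŷ = -1.1 + 7 = 5.9; e = 4.4 − 5.9 = -1.5
x=8: ŷ = -1.1 + 8 = 6.9; e = 7.9 − 6.9 = 1

-0.5, 1.5, -0.5, -1.5, 1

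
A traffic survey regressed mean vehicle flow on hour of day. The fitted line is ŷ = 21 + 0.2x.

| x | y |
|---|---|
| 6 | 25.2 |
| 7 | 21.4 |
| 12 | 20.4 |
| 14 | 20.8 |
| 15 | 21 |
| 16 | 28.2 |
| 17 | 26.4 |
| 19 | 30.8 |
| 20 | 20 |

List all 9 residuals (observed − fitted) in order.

3, -1, -3, -3, -3, 4, 2, 6, -5

x=6: ŷ = 21 + 0.2·6 = 22.2; e = 25.2 − 22.2 = 3
x=7: ŷ = 21 + 0.2·7 = 22.4; e = 21.4 − 22.4 = -1
x=12: ŷ = 21 + 0.2·12 = 23.4; e = 20.4 − 23.4 = -3
x=14: ŷ = 21 + 0.2·14 = 23.8; e = 20.8 − 23.8 = -3
x=15: ŷ = 21 + 0.2·15 = 24; e = 21 − 24 = -3
x=16: ŷ = 21 + 0.2·16 = 24.2; e = 28.2 − 24.2 = 4
x=17: ŷ = 21 + 0.2·17 = 24.4; e = 26.4 − 24.4 = 2
x=19: ŷ = 21 + 0.2·19 = 24.8; e = 30.8 − 24.8 = 6
x=20: ŷ = 21 + 0.2·20 = 25; e = 20 − 25 = -5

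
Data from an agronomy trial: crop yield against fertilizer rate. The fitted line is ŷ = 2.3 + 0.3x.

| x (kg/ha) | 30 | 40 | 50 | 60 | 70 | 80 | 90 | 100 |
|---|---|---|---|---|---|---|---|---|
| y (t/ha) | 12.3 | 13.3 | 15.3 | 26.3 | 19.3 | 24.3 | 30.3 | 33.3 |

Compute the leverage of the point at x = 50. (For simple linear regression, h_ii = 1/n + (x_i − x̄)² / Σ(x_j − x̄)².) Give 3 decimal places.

h = 0.179

x̄ = (30 + 40 + 50 + 60 + 70 + 80 + 90 + 100)/8 = 65
Σ(x − x̄)² = 1225 + 625 + 225 + 25 + 25 + 225 + 625 + 1225 = 4200
h = 1/8 + (-15)²/4200 = 0.125 + 0.0535714 = 0.179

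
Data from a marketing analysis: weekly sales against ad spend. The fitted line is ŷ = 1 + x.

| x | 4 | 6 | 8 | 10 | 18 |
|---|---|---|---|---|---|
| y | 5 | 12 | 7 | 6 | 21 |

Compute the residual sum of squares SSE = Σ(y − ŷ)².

x=4: ŷ = 1 + 4 = 5; e = 5 − 5 = 0
x=6: ŷ = 1 + 6 = 7; e = 12 − 7 = 5
x=8: ŷ = 1 + 8 = 9; e = 7 − 9 = -2
x=10: ŷ = 1 + 10 = 11; e = 6 − 11 = -5
x=18: ŷ = 1 + 18 = 19; e = 21 − 19 = 2
SSE = 0 + 25 + 4 + 25 + 4 = 58

SSE = 58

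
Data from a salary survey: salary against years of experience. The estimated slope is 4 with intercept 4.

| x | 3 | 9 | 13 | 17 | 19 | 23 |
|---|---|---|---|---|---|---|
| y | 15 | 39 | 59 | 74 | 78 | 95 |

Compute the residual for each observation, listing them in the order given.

-1, -1, 3, 2, -2, -1

x=3: ŷ = 4 + 4·3 = 16; r = 15 − 16 = -1
x=9: ŷ = 4 + 4·9 = 40; r = 39 − 40 = -1
x=13: ŷ = 4 + 4·13 = 56; r = 59 − 56 = 3
x=17: ŷ = 4 + 4·17 = 72; r = 74 − 72 = 2
x=19: ŷ = 4 + 4·19 = 80; r = 78 − 80 = -2
x=23: ŷ = 4 + 4·23 = 96; r = 95 − 96 = -1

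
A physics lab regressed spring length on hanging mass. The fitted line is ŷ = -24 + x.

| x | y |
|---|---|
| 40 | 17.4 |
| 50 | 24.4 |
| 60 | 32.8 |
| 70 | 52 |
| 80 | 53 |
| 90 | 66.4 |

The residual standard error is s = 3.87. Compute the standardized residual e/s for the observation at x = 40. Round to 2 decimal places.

ŷ = -24 + 40 = 16
e = 17.4 − 16 = 1.4
e/s = 1.4 / 3.87 = 0.36

0.36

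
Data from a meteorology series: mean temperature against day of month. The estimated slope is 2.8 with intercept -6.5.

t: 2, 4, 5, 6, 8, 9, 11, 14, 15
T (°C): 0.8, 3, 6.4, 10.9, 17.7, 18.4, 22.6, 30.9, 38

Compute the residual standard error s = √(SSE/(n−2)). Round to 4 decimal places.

s = 1.8150

t=2: T̂ = -6.5 + 2.8·2 = -0.9; e = 0.8 − (-0.9) = 1.7
t=4: T̂ = -6.5 + 2.8·4 = 4.7; e = 3 − 4.7 = -1.7
t=5: T̂ = -6.5 + 2.8·5 = 7.5; e = 6.4 − 7.5 = -1.1
t=6: T̂ = -6.5 + 2.8·6 = 10.3; e = 10.9 − 10.3 = 0.6
t=8: T̂ = -6.5 + 2.8·8 = 15.9; e = 17.7 − 15.9 = 1.8
t=9: T̂ = -6.5 + 2.8·9 = 18.7; e = 18.4 − 18.7 = -0.3
t=11: T̂ = -6.5 + 2.8·11 = 24.3; e = 22.6 − 24.3 = -1.7
t=14: T̂ = -6.5 + 2.8·14 = 32.7; e = 30.9 − 32.7 = -1.8
t=15: T̂ = -6.5 + 2.8·15 = 35.5; e = 38 − 35.5 = 2.5
SSE = 2.89 + 2.89 + 1.21 + 0.36 + 3.24 + 0.09 + 2.89 + 3.24 + 6.25 = 23.06
s = √(23.06/7) = √3.29429 ≈ 1.8150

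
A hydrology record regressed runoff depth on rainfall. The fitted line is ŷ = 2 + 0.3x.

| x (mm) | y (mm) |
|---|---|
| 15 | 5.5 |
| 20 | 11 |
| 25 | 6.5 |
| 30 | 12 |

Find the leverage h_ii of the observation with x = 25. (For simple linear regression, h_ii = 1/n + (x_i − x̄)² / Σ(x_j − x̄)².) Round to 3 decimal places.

h = 0.300

x̄ = (15 + 20 + 25 + 30)/4 = 22.5
Σ(x − x̄)² = 56.25 + 6.25 + 6.25 + 56.25 = 125
h = 1/4 + (2.5)²/125 = 0.25 + 0.05 = 0.300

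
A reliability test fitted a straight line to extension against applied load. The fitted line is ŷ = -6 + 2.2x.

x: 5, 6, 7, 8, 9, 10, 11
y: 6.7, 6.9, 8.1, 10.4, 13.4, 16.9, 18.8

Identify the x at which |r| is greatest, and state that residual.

x=5: ŷ = -6 + 2.2·5 = 5; r = 6.7 − 5 = 1.7
x=6: ŷ = -6 + 2.2·6 = 7.2; r = 6.9 − 7.2 = -0.3
x=7: ŷ = -6 + 2.2·7 = 9.4; r = 8.1 − 9.4 = -1.3
x=8: ŷ = -6 + 2.2·8 = 11.6; r = 10.4 − 11.6 = -1.2
x=9: ŷ = -6 + 2.2·9 = 13.8; r = 13.4 − 13.8 = -0.4
x=10: ŷ = -6 + 2.2·10 = 16; r = 16.9 − 16 = 0.9
x=11: ŷ = -6 + 2.2·11 = 18.2; r = 18.8 − 18.2 = 0.6
Largest |r| is 1.7 at x = 5, residual 1.7.

x = 5, r = 1.7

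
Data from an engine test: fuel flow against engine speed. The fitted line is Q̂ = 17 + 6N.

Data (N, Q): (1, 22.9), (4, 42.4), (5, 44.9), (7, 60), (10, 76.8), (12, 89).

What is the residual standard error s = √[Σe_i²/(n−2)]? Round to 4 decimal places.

N=1: Q̂ = 17 + 6·1 = 23; e = 22.9 − 23 = -0.1
N=4: Q̂ = 17 + 6·4 = 41; e = 42.4 − 41 = 1.4
N=5: Q̂ = 17 + 6·5 = 47; e = 44.9 − 47 = -2.1
N=7: Q̂ = 17 + 6·7 = 59; e = 60 − 59 = 1
N=10: Q̂ = 17 + 6·10 = 77; e = 76.8 − 77 = -0.2
N=12: Q̂ = 17 + 6·12 = 89; e = 89 − 89 = 0
SSE = 0.01 + 1.96 + 4.41 + 1 + 0.04 + 0 = 7.42
s = √(7.42/4) = √1.855 ≈ 1.3620

s = 1.3620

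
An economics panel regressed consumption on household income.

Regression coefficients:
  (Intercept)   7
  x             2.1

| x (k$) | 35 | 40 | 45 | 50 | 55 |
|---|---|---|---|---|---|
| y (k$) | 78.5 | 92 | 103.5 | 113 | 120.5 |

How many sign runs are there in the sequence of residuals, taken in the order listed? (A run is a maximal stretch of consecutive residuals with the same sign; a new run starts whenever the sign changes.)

3 runs

x=35: ŷ = 7 + 2.1·35 = 80.5; e = 78.5 − 80.5 = -2
x=40: ŷ = 7 + 2.1·40 = 91; e = 92 − 91 = 1
x=45: ŷ = 7 + 2.1·45 = 101.5; e = 103.5 − 101.5 = 2
x=50: ŷ = 7 + 2.1·50 = 112; e = 113 − 112 = 1
x=55: ŷ = 7 + 2.1·55 = 122.5; e = 120.5 − 122.5 = -2
Signs: − + + + −
Runs: −×1, +×3, −×1 → 3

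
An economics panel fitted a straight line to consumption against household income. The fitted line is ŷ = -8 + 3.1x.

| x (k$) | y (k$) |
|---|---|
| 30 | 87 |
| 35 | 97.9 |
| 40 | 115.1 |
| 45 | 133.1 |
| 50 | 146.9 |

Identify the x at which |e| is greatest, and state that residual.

x = 35, e = -2.6

x=30: ŷ = -8 + 3.1·30 = 85; e = 87 − 85 = 2
x=35: ŷ = -8 + 3.1·35 = 100.5; e = 97.9 − 100.5 = -2.6
x=40: ŷ = -8 + 3.1·40 = 116; e = 115.1 − 116 = -0.9
x=45: ŷ = -8 + 3.1·45 = 131.5; e = 133.1 − 131.5 = 1.6
x=50: ŷ = -8 + 3.1·50 = 147; e = 146.9 − 147 = -0.1
Largest |e| is 2.6 at x = 35, residual -2.6.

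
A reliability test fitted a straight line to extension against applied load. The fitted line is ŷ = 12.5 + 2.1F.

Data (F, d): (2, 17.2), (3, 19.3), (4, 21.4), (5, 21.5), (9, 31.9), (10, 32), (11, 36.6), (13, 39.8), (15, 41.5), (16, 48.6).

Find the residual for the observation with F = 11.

ŷ = 12.5 + 2.1·11 = 35.6
r = 36.6 − 35.6 = 1

r = 1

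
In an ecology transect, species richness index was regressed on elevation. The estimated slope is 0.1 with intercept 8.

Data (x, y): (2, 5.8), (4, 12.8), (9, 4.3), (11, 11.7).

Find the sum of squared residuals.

x=2: ŷ = 8 + 0.1·2 = 8.2; r = 5.8 − 8.2 = -2.4
x=4: ŷ = 8 + 0.1·4 = 8.4; r = 12.8 − 8.4 = 4.4
x=9: ŷ = 8 + 0.1·9 = 8.9; r = 4.3 − 8.9 = -4.6
x=11: ŷ = 8 + 0.1·11 = 9.1; r = 11.7 − 9.1 = 2.6
SSE = 5.76 + 19.36 + 21.16 + 6.76 = 53.04

SSE = 53.04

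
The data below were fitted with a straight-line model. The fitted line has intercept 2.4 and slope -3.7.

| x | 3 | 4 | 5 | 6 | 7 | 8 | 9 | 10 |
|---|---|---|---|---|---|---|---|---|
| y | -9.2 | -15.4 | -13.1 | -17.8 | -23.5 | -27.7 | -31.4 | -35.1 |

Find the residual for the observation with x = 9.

r = -0.5

ŷ = 2.4 − 3.7·9 = -30.9
r = -31.4 − (-30.9) = -0.5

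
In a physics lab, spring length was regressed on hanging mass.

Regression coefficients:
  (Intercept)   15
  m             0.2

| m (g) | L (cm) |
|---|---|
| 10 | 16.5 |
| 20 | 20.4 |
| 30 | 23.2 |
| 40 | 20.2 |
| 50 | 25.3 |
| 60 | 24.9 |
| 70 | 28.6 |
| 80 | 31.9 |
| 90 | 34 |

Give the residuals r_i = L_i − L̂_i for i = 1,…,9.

-0.5, 1.4, 2.2, -2.8, 0.3, -2.1, -0.4, 0.9, 1

m=10: L̂ = 15 + 0.2·10 = 17; r = 16.5 − 17 = -0.5
m=20: L̂ = 15 + 0.2·20 = 19; r = 20.4 − 19 = 1.4
m=30: L̂ = 15 + 0.2·30 = 21; r = 23.2 − 21 = 2.2
m=40: L̂ = 15 + 0.2·40 = 23; r = 20.2 − 23 = -2.8
m=50: L̂ = 15 + 0.2·50 = 25; r = 25.3 − 25 = 0.3
m=60: L̂ = 15 + 0.2·60 = 27; r = 24.9 − 27 = -2.1
m=70: L̂ = 15 + 0.2·70 = 29; r = 28.6 − 29 = -0.4
m=80: L̂ = 15 + 0.2·80 = 31; r = 31.9 − 31 = 0.9
m=90: L̂ = 15 + 0.2·90 = 33; r = 34 − 33 = 1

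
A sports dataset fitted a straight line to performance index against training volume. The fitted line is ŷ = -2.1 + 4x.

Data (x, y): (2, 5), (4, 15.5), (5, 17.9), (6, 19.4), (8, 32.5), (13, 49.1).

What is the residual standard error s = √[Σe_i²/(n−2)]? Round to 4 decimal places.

x=2: ŷ = -2.1 + 4·2 = 5.9; e = 5 − 5.9 = -0.9
x=4: ŷ = -2.1 + 4·4 = 13.9; e = 15.5 − 13.9 = 1.6
x=5: ŷ = -2.1 + 4·5 = 17.9; e = 17.9 − 17.9 = 0
x=6: ŷ = -2.1 + 4·6 = 21.9; e = 19.4 − 21.9 = -2.5
x=8: ŷ = -2.1 + 4·8 = 29.9; e = 32.5 − 29.9 = 2.6
x=13: ŷ = -2.1 + 4·13 = 49.9; e = 49.1 − 49.9 = -0.8
SSE = 0.81 + 2.56 + 0 + 6.25 + 6.76 + 0.64 = 17.02
s = √(17.02/4) = √4.255 ≈ 2.0628

s = 2.0628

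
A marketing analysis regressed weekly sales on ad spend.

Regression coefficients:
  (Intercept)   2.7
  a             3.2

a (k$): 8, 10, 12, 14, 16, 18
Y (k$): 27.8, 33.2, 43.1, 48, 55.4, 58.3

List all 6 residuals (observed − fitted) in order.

-0.5, -1.5, 2, 0.5, 1.5, -2

a=8: ŷ = 2.7 + 3.2·8 = 28.3; e = 27.8 − 28.3 = -0.5
a=10: ŷ = 2.7 + 3.2·10 = 34.7; e = 33.2 − 34.7 = -1.5
a=12: ŷ = 2.7 + 3.2·12 = 41.1; e = 43.1 − 41.1 = 2
a=14: ŷ = 2.7 + 3.2·14 = 47.5; e = 48 − 47.5 = 0.5
a=16: ŷ = 2.7 + 3.2·16 = 53.9; e = 55.4 − 53.9 = 1.5
a=18: ŷ = 2.7 + 3.2·18 = 60.3; e = 58.3 − 60.3 = -2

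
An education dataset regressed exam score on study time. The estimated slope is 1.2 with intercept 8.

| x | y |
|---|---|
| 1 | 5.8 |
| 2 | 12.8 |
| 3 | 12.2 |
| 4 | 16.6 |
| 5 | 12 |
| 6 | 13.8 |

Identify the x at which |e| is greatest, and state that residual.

x = 4, e = 3.8

x=1: ŷ = 8 + 1.2·1 = 9.2; e = 5.8 − 9.2 = -3.4
x=2: ŷ = 8 + 1.2·2 = 10.4; e = 12.8 − 10.4 = 2.4
x=3: ŷ = 8 + 1.2·3 = 11.6; e = 12.2 − 11.6 = 0.6
x=4: ŷ = 8 + 1.2·4 = 12.8; e = 16.6 − 12.8 = 3.8
x=5: ŷ = 8 + 1.2·5 = 14; e = 12 − 14 = -2
x=6: ŷ = 8 + 1.2·6 = 15.2; e = 13.8 − 15.2 = -1.4
Largest |e| is 3.8 at x = 4, residual 3.8.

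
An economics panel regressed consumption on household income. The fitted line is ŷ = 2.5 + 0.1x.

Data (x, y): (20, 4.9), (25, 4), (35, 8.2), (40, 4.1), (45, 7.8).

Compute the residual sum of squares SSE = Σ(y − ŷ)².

x=20: ŷ = 2.5 + 0.1·20 = 4.5; e = 4.9 − 4.5 = 0.4
x=25: ŷ = 2.5 + 0.1·25 = 5; e = 4 − 5 = -1
x=35: ŷ = 2.5 + 0.1·35 = 6; e = 8.2 − 6 = 2.2
x=40: ŷ = 2.5 + 0.1·40 = 6.5; e = 4.1 − 6.5 = -2.4
x=45: ŷ = 2.5 + 0.1·45 = 7; e = 7.8 − 7 = 0.8
SSE = 0.16 + 1 + 4.84 + 5.76 + 0.64 = 12.4

SSE = 12.4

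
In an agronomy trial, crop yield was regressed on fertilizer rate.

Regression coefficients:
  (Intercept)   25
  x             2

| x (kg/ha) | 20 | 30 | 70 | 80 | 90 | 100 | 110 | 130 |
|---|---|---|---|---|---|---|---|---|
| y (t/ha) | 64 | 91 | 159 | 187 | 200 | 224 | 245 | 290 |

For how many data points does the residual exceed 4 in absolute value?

x=20: ŷ = 25 + 2·20 = 65; e = 64 − 65 = -1
x=30: ŷ = 25 + 2·30 = 85; e = 91 − 85 = 6
x=70: ŷ = 25 + 2·70 = 165; e = 159 − 165 = -6
x=80: ŷ = 25 + 2·80 = 185; e = 187 − 185 = 2
x=90: ŷ = 25 + 2·90 = 205; e = 200 − 205 = -5
x=100: ŷ = 25 + 2·100 = 225; e = 224 − 225 = -1
x=110: ŷ = 25 + 2·110 = 245; e = 245 − 245 = 0
x=130: ŷ = 25 + 2·130 = 285; e = 290 − 285 = 5
|e| > 4: x=30 (|e|=6), x=70 (|e|=6), x=90 (|e|=5), x=130 (|e|=5) → 4

4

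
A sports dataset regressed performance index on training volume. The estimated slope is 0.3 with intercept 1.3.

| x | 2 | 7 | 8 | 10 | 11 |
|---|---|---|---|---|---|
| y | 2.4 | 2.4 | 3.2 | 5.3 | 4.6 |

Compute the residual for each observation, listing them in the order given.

x=2: ŷ = 1.3 + 0.3·2 = 1.9; e = 2.4 − 1.9 = 0.5
x=7: ŷ = 1.3 + 0.3·7 = 3.4; e = 2.4 − 3.4 = -1
x=8: ŷ = 1.3 + 0.3·8 = 3.7; e = 3.2 − 3.7 = -0.5
x=10: ŷ = 1.3 + 0.3·10 = 4.3; e = 5.3 − 4.3 = 1
x=11: ŷ = 1.3 + 0.3·11 = 4.6; e = 4.6 − 4.6 = 0

0.5, -1, -0.5, 1, 0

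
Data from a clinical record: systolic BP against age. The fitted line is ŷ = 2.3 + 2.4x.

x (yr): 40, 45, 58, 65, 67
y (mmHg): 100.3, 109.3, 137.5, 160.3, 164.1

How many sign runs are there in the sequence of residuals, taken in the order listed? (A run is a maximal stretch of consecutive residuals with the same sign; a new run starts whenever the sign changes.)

3 runs

x=40: ŷ = 2.3 + 2.4·40 = 98.3; e = 100.3 − 98.3 = 2
x=45: ŷ = 2.3 + 2.4·45 = 110.3; e = 109.3 − 110.3 = -1
x=58: ŷ = 2.3 + 2.4·58 = 141.5; e = 137.5 − 141.5 = -4
x=65: ŷ = 2.3 + 2.4·65 = 158.3; e = 160.3 − 158.3 = 2
x=67: ŷ = 2.3 + 2.4·67 = 163.1; e = 164.1 − 163.1 = 1
Signs: + − − + +
Runs: +×1, −×2, +×2 → 3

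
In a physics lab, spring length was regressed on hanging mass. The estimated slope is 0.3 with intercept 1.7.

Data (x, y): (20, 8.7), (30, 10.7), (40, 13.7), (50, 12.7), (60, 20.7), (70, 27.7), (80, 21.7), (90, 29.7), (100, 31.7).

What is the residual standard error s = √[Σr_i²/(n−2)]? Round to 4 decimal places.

s = 2.9277

x=20: ŷ = 1.7 + 0.3·20 = 7.7; r = 8.7 − 7.7 = 1
x=30: ŷ = 1.7 + 0.3·30 = 10.7; r = 10.7 − 10.7 = 0
x=40: ŷ = 1.7 + 0.3·40 = 13.7; r = 13.7 − 13.7 = 0
x=50: ŷ = 1.7 + 0.3·50 = 16.7; r = 12.7 − 16.7 = -4
x=60: ŷ = 1.7 + 0.3·60 = 19.7; r = 20.7 − 19.7 = 1
x=70: ŷ = 1.7 + 0.3·70 = 22.7; r = 27.7 − 22.7 = 5
x=80: ŷ = 1.7 + 0.3·80 = 25.7; r = 21.7 − 25.7 = -4
x=90: ŷ = 1.7 + 0.3·90 = 28.7; r = 29.7 − 28.7 = 1
x=100: ŷ = 1.7 + 0.3·100 = 31.7; r = 31.7 − 31.7 = 0
SSE = 1 + 0 + 0 + 16 + 1 + 25 + 16 + 1 + 0 = 60
s = √(60/7) = √8.57143 ≈ 2.9277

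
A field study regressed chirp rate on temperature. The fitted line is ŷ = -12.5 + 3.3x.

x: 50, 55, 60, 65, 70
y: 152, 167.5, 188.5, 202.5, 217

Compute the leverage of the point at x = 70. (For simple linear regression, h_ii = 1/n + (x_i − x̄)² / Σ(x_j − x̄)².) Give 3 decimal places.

x̄ = (50 + 55 + 60 + 65 + 70)/5 = 60
Σ(x − x̄)² = 100 + 25 + 0 + 25 + 100 = 250
h = 1/5 + (10)²/250 = 0.2 + 0.4 = 0.600

h = 0.600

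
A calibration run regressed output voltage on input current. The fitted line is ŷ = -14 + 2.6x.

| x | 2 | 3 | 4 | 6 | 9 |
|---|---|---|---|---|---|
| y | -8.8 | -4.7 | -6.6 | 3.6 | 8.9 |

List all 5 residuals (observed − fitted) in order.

x=2: ŷ = -14 + 2.6·2 = -8.8; e = -8.8 − (-8.8) = 0
x=3: ŷ = -14 + 2.6·3 = -6.2; e = -4.7 − (-6.2) = 1.5
x=4: ŷ = -14 + 2.6·4 = -3.6; e = -6.6 − (-3.6) = -3
x=6: ŷ = -14 + 2.6·6 = 1.6; e = 3.6 − 1.6 = 2
x=9: ŷ = -14 + 2.6·9 = 9.4; e = 8.9 − 9.4 = -0.5

0, 1.5, -3, 2, -0.5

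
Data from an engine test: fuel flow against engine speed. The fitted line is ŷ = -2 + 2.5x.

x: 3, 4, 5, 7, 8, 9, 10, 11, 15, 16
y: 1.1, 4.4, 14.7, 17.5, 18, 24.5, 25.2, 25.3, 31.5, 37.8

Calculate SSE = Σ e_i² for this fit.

SSE = 90.88

x=3: ŷ = -2 + 2.5·3 = 5.5; e = 1.1 − 5.5 = -4.4
x=4: ŷ = -2 + 2.5·4 = 8; e = 4.4 − 8 = -3.6
x=5: ŷ = -2 + 2.5·5 = 10.5; e = 14.7 − 10.5 = 4.2
x=7: ŷ = -2 + 2.5·7 = 15.5; e = 17.5 − 15.5 = 2
x=8: ŷ = -2 + 2.5·8 = 18; e = 18 − 18 = 0
x=9: ŷ = -2 + 2.5·9 = 20.5; e = 24.5 − 20.5 = 4
x=10: ŷ = -2 + 2.5·10 = 23; e = 25.2 − 23 = 2.2
x=11: ŷ = -2 + 2.5·11 = 25.5; e = 25.3 − 25.5 = -0.2
x=15: ŷ = -2 + 2.5·15 = 35.5; e = 31.5 − 35.5 = -4
x=16: ŷ = -2 + 2.5·16 = 38; e = 37.8 − 38 = -0.2
SSE = 19.36 + 12.96 + 17.64 + 4 + 0 + 16 + 4.84 + 0.04 + 16 + 0.04 = 90.88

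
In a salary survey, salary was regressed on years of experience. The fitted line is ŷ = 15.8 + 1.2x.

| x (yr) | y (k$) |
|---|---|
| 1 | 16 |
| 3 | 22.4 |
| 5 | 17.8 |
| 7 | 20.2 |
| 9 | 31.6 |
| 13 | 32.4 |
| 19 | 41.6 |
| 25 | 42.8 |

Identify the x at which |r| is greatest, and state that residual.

x=1: ŷ = 15.8 + 1.2·1 = 17; r = 16 − 17 = -1
x=3: ŷ = 15.8 + 1.2·3 = 19.4; r = 22.4 − 19.4 = 3
x=5: ŷ = 15.8 + 1.2·5 = 21.8; r = 17.8 − 21.8 = -4
x=7: ŷ = 15.8 + 1.2·7 = 24.2; r = 20.2 − 24.2 = -4
x=9: ŷ = 15.8 + 1.2·9 = 26.6; r = 31.6 − 26.6 = 5
x=13: ŷ = 15.8 + 1.2·13 = 31.4; r = 32.4 − 31.4 = 1
x=19: ŷ = 15.8 + 1.2·19 = 38.6; r = 41.6 − 38.6 = 3
x=25: ŷ = 15.8 + 1.2·25 = 45.8; r = 42.8 − 45.8 = -3
Largest |r| is 5 at x = 9, residual 5.

x = 9, r = 5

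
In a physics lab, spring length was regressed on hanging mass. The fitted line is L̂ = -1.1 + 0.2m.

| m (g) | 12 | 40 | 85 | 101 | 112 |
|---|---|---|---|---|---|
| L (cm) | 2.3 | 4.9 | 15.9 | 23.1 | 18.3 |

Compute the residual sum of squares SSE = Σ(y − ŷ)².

m=12: L̂ = -1.1 + 0.2·12 = 1.3; r = 2.3 − 1.3 = 1
m=40: L̂ = -1.1 + 0.2·40 = 6.9; r = 4.9 − 6.9 = -2
m=85: L̂ = -1.1 + 0.2·85 = 15.9; r = 15.9 − 15.9 = 0
m=101: L̂ = -1.1 + 0.2·101 = 19.1; r = 23.1 − 19.1 = 4
m=112: L̂ = -1.1 + 0.2·112 = 21.3; r = 18.3 − 21.3 = -3
SSE = 1 + 4 + 0 + 16 + 9 = 30

SSE = 30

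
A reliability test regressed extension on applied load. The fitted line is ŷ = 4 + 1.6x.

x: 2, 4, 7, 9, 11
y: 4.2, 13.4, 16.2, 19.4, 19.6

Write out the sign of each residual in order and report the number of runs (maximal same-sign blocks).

3 runs

x=2: ŷ = 4 + 1.6·2 = 7.2; e = 4.2 − 7.2 = -3
x=4: ŷ = 4 + 1.6·4 = 10.4; e = 13.4 − 10.4 = 3
x=7: ŷ = 4 + 1.6·7 = 15.2; e = 16.2 − 15.2 = 1
x=9: ŷ = 4 + 1.6·9 = 18.4; e = 19.4 − 18.4 = 1
x=11: ŷ = 4 + 1.6·11 = 21.6; e = 19.6 − 21.6 = -2
Signs: − + + + −
Runs: −×1, +×3, −×1 → 3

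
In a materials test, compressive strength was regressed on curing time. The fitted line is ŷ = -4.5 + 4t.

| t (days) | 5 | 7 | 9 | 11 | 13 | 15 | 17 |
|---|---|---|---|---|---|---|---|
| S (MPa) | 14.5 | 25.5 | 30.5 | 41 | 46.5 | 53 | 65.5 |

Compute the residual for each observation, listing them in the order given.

t=5: ŷ = -4.5 + 4·5 = 15.5; r = 14.5 − 15.5 = -1
t=7: ŷ = -4.5 + 4·7 = 23.5; r = 25.5 − 23.5 = 2
t=9: ŷ = -4.5 + 4·9 = 31.5; r = 30.5 − 31.5 = -1
t=11: ŷ = -4.5 + 4·11 = 39.5; r = 41 − 39.5 = 1.5
t=13: ŷ = -4.5 + 4·13 = 47.5; r = 46.5 − 47.5 = -1
t=15: ŷ = -4.5 + 4·15 = 55.5; r = 53 − 55.5 = -2.5
t=17: ŷ = -4.5 + 4·17 = 63.5; r = 65.5 − 63.5 = 2

-1, 2, -1, 1.5, -1, -2.5, 2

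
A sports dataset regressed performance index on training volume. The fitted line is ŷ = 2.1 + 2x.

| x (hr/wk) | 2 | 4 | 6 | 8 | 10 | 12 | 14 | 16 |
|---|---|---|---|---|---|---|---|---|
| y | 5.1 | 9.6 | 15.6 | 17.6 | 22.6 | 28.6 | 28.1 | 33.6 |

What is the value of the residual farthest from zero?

r = 2.5

x=2: ŷ = 2.1 + 2·2 = 6.1; r = 5.1 − 6.1 = -1
x=4: ŷ = 2.1 + 2·4 = 10.1; r = 9.6 − 10.1 = -0.5
x=6: ŷ = 2.1 + 2·6 = 14.1; r = 15.6 − 14.1 = 1.5
x=8: ŷ = 2.1 + 2·8 = 18.1; r = 17.6 − 18.1 = -0.5
x=10: ŷ = 2.1 + 2·10 = 22.1; r = 22.6 − 22.1 = 0.5
x=12: ŷ = 2.1 + 2·12 = 26.1; r = 28.6 − 26.1 = 2.5
x=14: ŷ = 2.1 + 2·14 = 30.1; r = 28.1 − 30.1 = -2
x=16: ŷ = 2.1 + 2·16 = 34.1; r = 33.6 − 34.1 = -0.5
Largest |r| is 2.5 at x = 12, residual 2.5.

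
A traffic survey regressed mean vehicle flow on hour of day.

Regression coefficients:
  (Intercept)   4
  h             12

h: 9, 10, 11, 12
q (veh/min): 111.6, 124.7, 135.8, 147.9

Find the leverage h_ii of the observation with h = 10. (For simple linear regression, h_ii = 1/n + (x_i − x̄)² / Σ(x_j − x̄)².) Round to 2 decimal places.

h = 0.30

h̄ = (9 + 10 + 11 + 12)/4 = 10.5
Σ(h − h̄)² = 2.25 + 0.25 + 0.25 + 2.25 = 5
h = 1/4 + (-0.5)²/5 = 0.25 + 0.05 = 0.30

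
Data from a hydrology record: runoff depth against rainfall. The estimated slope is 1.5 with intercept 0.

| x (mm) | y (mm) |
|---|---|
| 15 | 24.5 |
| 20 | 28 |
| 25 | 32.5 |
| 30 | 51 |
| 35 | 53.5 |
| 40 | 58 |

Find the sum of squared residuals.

x=15: ŷ = 1.5·15 = 22.5; r = 24.5 − 22.5 = 2
x=20: ŷ = 1.5·20 = 30; r = 28 − 30 = -2
x=25: ŷ = 1.5·25 = 37.5; r = 32.5 − 37.5 = -5
x=30: ŷ = 1.5·30 = 45; r = 51 − 45 = 6
x=35: ŷ = 1.5·35 = 52.5; r = 53.5 − 52.5 = 1
x=40: ŷ = 1.5·40 = 60; r = 58 − 60 = -2
SSE = 4 + 4 + 25 + 36 + 1 + 4 = 74

SSE = 74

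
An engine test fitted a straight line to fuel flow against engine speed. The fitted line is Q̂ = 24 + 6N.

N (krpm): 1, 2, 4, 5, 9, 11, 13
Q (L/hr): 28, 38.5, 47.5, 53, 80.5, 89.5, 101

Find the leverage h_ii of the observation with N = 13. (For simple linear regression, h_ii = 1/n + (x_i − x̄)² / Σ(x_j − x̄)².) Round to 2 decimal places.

h = 0.48

N̄ = (1 + 2 + 4 + 5 + 9 + 11 + 13)/7 = 6.42857
Σ(N − N̄)² = 29.4694 + 19.6122 + 5.89796 + 2.04082 + 6.61224 + 20.898 + 43.1837 = 127.714
h = 1/7 + (6.57143)²/127.714 = 0.142857 + 0.338127 = 0.48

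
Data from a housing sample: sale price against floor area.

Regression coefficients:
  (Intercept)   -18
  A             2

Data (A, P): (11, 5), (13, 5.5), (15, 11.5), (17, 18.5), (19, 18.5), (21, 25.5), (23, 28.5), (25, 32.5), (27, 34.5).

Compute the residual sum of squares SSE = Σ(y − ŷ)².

A=11: P̂ = -18 + 2·11 = 4; r = 5 − 4 = 1
A=13: P̂ = -18 + 2·13 = 8; r = 5.5 − 8 = -2.5
A=15: P̂ = -18 + 2·15 = 12; r = 11.5 − 12 = -0.5
A=17: P̂ = -18 + 2·17 = 16; r = 18.5 − 16 = 2.5
A=19: P̂ = -18 + 2·19 = 20; r = 18.5 − 20 = -1.5
A=21: P̂ = -18 + 2·21 = 24; r = 25.5 − 24 = 1.5
A=23: P̂ = -18 + 2·23 = 28; r = 28.5 − 28 = 0.5
A=25: P̂ = -18 + 2·25 = 32; r = 32.5 − 32 = 0.5
A=27: P̂ = -18 + 2·27 = 36; r = 34.5 − 36 = -1.5
SSE = 1 + 6.25 + 0.25 + 6.25 + 2.25 + 2.25 + 0.25 + 0.25 + 2.25 = 21

SSE = 21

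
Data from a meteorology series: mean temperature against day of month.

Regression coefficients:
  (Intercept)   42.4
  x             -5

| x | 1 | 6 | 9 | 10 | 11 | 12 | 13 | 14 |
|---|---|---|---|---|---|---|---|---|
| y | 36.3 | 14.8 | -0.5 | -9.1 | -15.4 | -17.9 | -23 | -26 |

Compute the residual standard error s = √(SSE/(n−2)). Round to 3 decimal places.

s = 2.012

x=1: ŷ = 42.4 − 5·1 = 37.4; e = 36.3 − 37.4 = -1.1
x=6: ŷ = 42.4 − 5·6 = 12.4; e = 14.8 − 12.4 = 2.4
x=9: ŷ = 42.4 − 5·9 = -2.6; e = -0.5 − (-2.6) = 2.1
x=10: ŷ = 42.4 − 5·10 = -7.6; e = -9.1 − (-7.6) = -1.5
x=11: ŷ = 42.4 − 5·11 = -12.6; e = -15.4 − (-12.6) = -2.8
x=12: ŷ = 42.4 − 5·12 = -17.6; e = -17.9 − (-17.6) = -0.3
x=13: ŷ = 42.4 − 5·13 = -22.6; e = -23 − (-22.6) = -0.4
x=14: ŷ = 42.4 − 5·14 = -27.6; e = -26 − (-27.6) = 1.6
SSE = 1.21 + 5.76 + 4.41 + 2.25 + 7.84 + 0.09 + 0.16 + 2.56 = 24.28
s = √(24.28/6) = √4.04667 ≈ 2.012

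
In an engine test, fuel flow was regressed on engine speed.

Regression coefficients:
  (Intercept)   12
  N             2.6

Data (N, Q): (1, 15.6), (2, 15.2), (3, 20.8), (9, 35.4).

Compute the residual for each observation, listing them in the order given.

N=1: Q̂ = 12 + 2.6·1 = 14.6; e = 15.6 − 14.6 = 1
N=2: Q̂ = 12 + 2.6·2 = 17.2; e = 15.2 − 17.2 = -2
N=3: Q̂ = 12 + 2.6·3 = 19.8; e = 20.8 − 19.8 = 1
N=9: Q̂ = 12 + 2.6·9 = 35.4; e = 35.4 − 35.4 = 0

1, -2, 1, 0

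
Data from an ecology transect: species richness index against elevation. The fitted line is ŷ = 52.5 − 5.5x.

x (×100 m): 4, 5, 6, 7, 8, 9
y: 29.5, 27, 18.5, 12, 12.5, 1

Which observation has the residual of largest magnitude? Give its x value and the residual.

x = 8, r = 4

x=4: ŷ = 52.5 − 5.5·4 = 30.5; r = 29.5 − 30.5 = -1
x=5: ŷ = 52.5 − 5.5·5 = 25; r = 27 − 25 = 2
x=6: ŷ = 52.5 − 5.5·6 = 19.5; r = 18.5 − 19.5 = -1
x=7: ŷ = 52.5 − 5.5·7 = 14; r = 12 − 14 = -2
x=8: ŷ = 52.5 − 5.5·8 = 8.5; r = 12.5 − 8.5 = 4
x=9: ŷ = 52.5 − 5.5·9 = 3; r = 1 − 3 = -2
Largest |r| is 4 at x = 8, residual 4.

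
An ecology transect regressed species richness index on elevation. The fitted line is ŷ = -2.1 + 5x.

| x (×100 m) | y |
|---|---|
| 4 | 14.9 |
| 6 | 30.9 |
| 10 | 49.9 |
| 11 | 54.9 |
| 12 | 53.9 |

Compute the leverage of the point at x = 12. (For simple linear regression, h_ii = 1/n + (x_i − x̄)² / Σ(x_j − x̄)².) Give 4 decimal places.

x̄ = (4 + 6 + 10 + 11 + 12)/5 = 8.6
Σ(x − x̄)² = 21.16 + 6.76 + 1.96 + 5.76 + 11.56 = 47.2
h = 1/5 + (3.4)²/47.2 = 0.2 + 0.244915 = 0.4449

h = 0.4449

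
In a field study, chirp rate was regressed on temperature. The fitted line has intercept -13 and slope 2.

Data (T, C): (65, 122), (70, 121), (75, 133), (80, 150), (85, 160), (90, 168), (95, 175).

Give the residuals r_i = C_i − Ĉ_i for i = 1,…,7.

T=65: Ĉ = -13 + 2·65 = 117; r = 122 − 117 = 5
T=70: Ĉ = -13 + 2·70 = 127; r = 121 − 127 = -6
T=75: Ĉ = -13 + 2·75 = 137; r = 133 − 137 = -4
T=80: Ĉ = -13 + 2·80 = 147; r = 150 − 147 = 3
T=85: Ĉ = -13 + 2·85 = 157; r = 160 − 157 = 3
T=90: Ĉ = -13 + 2·90 = 167; r = 168 − 167 = 1
T=95: Ĉ = -13 + 2·95 = 177; r = 175 − 177 = -2

5, -6, -4, 3, 3, 1, -2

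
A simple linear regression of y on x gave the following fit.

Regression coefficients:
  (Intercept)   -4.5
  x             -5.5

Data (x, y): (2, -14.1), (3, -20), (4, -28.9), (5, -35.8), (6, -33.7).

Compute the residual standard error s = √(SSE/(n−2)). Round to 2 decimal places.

s = 3.54

x=2: ŷ = -4.5 − 5.5·2 = -15.5; e = -14.1 − (-15.5) = 1.4
x=3: ŷ = -4.5 − 5.5·3 = -21; e = -20 − (-21) = 1
x=4: ŷ = -4.5 − 5.5·4 = -26.5; e = -28.9 − (-26.5) = -2.4
x=5: ŷ = -4.5 − 5.5·5 = -32; e = -35.8 − (-32) = -3.8
x=6: ŷ = -4.5 − 5.5·6 = -37.5; e = -33.7 − (-37.5) = 3.8
SSE = 1.96 + 1 + 5.76 + 14.44 + 14.44 = 37.6
s = √(37.6/3) = √12.5333 ≈ 3.54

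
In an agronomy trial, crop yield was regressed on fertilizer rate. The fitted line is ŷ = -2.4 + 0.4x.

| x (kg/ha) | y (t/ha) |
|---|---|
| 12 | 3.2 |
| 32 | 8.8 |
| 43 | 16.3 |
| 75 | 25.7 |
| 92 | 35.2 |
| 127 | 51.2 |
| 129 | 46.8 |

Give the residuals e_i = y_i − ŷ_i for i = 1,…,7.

x=12: ŷ = -2.4 + 0.4·12 = 2.4; e = 3.2 − 2.4 = 0.8
x=32: ŷ = -2.4 + 0.4·32 = 10.4; e = 8.8 − 10.4 = -1.6
x=43: ŷ = -2.4 + 0.4·43 = 14.8; e = 16.3 − 14.8 = 1.5
x=75: ŷ = -2.4 + 0.4·75 = 27.6; e = 25.7 − 27.6 = -1.9
x=92: ŷ = -2.4 + 0.4·92 = 34.4; e = 35.2 − 34.4 = 0.8
x=127: ŷ = -2.4 + 0.4·127 = 48.4; e = 51.2 − 48.4 = 2.8
x=129: ŷ = -2.4 + 0.4·129 = 49.2; e = 46.8 − 49.2 = -2.4

0.8, -1.6, 1.5, -1.9, 0.8, 2.8, -2.4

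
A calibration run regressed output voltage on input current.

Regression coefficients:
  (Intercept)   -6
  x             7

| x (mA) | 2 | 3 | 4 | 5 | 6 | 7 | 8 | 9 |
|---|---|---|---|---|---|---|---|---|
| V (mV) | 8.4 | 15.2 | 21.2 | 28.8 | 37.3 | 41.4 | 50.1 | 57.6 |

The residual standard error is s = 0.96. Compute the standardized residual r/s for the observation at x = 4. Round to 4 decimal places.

-0.8333

V̂ = -6 + 7·4 = 22
r = 21.2 − 22 = -0.8
r/s = -0.8 / 0.96 = -0.8333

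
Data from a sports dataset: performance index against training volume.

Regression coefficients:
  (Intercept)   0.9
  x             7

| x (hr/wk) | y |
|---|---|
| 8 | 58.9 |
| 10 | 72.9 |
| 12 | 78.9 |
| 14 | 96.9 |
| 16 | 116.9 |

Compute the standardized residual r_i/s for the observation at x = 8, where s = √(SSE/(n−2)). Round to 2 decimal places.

x=8: ŷ = 0.9 + 7·8 = 56.9; r = 58.9 − 56.9 = 2
x=10: ŷ = 0.9 + 7·10 = 70.9; r = 72.9 − 70.9 = 2
x=12: ŷ = 0.9 + 7·12 = 84.9; r = 78.9 − 84.9 = -6
x=14: ŷ = 0.9 + 7·14 = 98.9; r = 96.9 − 98.9 = -2
x=16: ŷ = 0.9 + 7·16 = 112.9; r = 116.9 − 112.9 = 4
SSE = 4 + 4 + 36 + 4 + 16 = 64
s = √(64/3) = 4.6188
r/s = 2 / 4.6188 = 0.43

0.43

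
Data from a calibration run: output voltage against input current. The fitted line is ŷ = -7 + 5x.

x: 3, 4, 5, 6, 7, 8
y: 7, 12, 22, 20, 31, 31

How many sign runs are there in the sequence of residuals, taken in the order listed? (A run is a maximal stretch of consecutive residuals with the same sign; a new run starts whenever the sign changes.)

x=3: ŷ = -7 + 5·3 = 8; r = 7 − 8 = -1
x=4: ŷ = -7 + 5·4 = 13; r = 12 − 13 = -1
x=5: ŷ = -7 + 5·5 = 18; r = 22 − 18 = 4
x=6: ŷ = -7 + 5·6 = 23; r = 20 − 23 = -3
x=7: ŷ = -7 + 5·7 = 28; r = 31 − 28 = 3
x=8: ŷ = -7 + 5·8 = 33; r = 31 − 33 = -2
Signs: − − + − + −
Runs: −×2, +×1, −×1, +×1, −×1 → 5

5 runs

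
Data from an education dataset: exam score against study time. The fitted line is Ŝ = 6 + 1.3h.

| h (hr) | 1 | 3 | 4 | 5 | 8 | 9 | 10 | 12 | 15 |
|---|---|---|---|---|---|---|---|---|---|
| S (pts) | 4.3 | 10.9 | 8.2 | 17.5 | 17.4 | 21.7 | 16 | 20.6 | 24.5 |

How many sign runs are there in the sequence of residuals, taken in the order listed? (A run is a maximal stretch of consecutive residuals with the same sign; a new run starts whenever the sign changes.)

h=1: Ŝ = 6 + 1.3·1 = 7.3; r = 4.3 − 7.3 = -3
h=3: Ŝ = 6 + 1.3·3 = 9.9; r = 10.9 − 9.9 = 1
h=4: Ŝ = 6 + 1.3·4 = 11.2; r = 8.2 − 11.2 = -3
h=5: Ŝ = 6 + 1.3·5 = 12.5; r = 17.5 − 12.5 = 5
h=8: Ŝ = 6 + 1.3·8 = 16.4; r = 17.4 − 16.4 = 1
h=9: Ŝ = 6 + 1.3·9 = 17.7; r = 21.7 − 17.7 = 4
h=10: Ŝ = 6 + 1.3·10 = 19; r = 16 − 19 = -3
h=12: Ŝ = 6 + 1.3·12 = 21.6; r = 20.6 − 21.6 = -1
h=15: Ŝ = 6 + 1.3·15 = 25.5; r = 24.5 − 25.5 = -1
Signs: − + − + + + − − −
Runs: −×1, +×1, −×1, +×3, −×3 → 5

5 runs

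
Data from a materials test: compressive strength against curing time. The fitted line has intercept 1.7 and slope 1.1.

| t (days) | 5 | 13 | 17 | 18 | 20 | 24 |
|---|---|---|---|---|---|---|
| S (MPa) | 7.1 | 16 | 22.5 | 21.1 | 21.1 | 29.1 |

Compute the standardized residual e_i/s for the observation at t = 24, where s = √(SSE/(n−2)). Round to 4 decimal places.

t=5: Ŝ = 1.7 + 1.1·5 = 7.2; e = 7.1 − 7.2 = -0.1
t=13: Ŝ = 1.7 + 1.1·13 = 16; e = 16 − 16 = 0
t=17: Ŝ = 1.7 + 1.1·17 = 20.4; e = 22.5 − 20.4 = 2.1
t=18: Ŝ = 1.7 + 1.1·18 = 21.5; e = 21.1 − 21.5 = -0.4
t=20: Ŝ = 1.7 + 1.1·20 = 23.7; e = 21.1 − 23.7 = -2.6
t=24: Ŝ = 1.7 + 1.1·24 = 28.1; e = 29.1 − 28.1 = 1
SSE = 0.01 + 0 + 4.41 + 0.16 + 6.76 + 1 = 12.34
s = √(12.34/4) = 1.75642
e/s = 1 / 1.75642 = 0.5693

0.5693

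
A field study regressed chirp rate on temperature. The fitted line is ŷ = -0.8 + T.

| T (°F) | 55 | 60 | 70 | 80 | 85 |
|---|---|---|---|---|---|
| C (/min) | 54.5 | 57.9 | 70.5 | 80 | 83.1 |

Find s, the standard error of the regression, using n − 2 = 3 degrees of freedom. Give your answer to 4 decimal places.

s = 1.3317

T=55: ŷ = -0.8 + 55 = 54.2; e = 54.5 − 54.2 = 0.3
T=60: ŷ = -0.8 + 60 = 59.2; e = 57.9 − 59.2 = -1.3
T=70: ŷ = -0.8 + 70 = 69.2; e = 70.5 − 69.2 = 1.3
T=80: ŷ = -0.8 + 80 = 79.2; e = 80 − 79.2 = 0.8
T=85: ŷ = -0.8 + 85 = 84.2; e = 83.1 − 84.2 = -1.1
SSE = 0.09 + 1.69 + 1.69 + 0.64 + 1.21 = 5.32
s = √(5.32/3) = √1.77333 ≈ 1.3317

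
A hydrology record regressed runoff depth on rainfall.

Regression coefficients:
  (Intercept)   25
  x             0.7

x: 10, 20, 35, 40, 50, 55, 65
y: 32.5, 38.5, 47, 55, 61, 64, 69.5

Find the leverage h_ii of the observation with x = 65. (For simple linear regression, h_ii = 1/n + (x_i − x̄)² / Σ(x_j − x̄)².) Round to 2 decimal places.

h = 0.43

x̄ = (10 + 20 + 35 + 40 + 50 + 55 + 65)/7 = 39.2857
Σ(x − x̄)² = 857.653 + 371.939 + 18.3673 + 0.510204 + 114.796 + 246.939 + 661.224 = 2271.43
h = 1/7 + (25.7143)²/2271.43 = 0.142857 + 0.291105 = 0.43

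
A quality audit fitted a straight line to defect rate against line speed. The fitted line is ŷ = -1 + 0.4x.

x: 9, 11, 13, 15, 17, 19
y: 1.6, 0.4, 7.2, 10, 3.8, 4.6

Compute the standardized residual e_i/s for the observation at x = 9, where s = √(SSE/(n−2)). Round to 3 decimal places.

-0.277

x=9: ŷ = -1 + 0.4·9 = 2.6; e = 1.6 − 2.6 = -1
x=11: ŷ = -1 + 0.4·11 = 3.4; e = 0.4 − 3.4 = -3
x=13: ŷ = -1 + 0.4·13 = 4.2; e = 7.2 − 4.2 = 3
x=15: ŷ = -1 + 0.4·15 = 5; e = 10 − 5 = 5
x=17: ŷ = -1 + 0.4·17 = 5.8; e = 3.8 − 5.8 = -2
x=19: ŷ = -1 + 0.4·19 = 6.6; e = 4.6 − 6.6 = -2
SSE = 1 + 9 + 9 + 25 + 4 + 4 = 52
s = √(52/4) = 3.60555
e/s = -1 / 3.60555 = -0.277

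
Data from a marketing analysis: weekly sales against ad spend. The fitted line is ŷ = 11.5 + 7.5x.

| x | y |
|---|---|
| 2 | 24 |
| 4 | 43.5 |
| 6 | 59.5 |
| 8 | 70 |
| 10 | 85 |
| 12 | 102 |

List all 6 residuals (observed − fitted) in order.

x=2: ŷ = 11.5 + 7.5·2 = 26.5; r = 24 − 26.5 = -2.5
x=4: ŷ = 11.5 + 7.5·4 = 41.5; r = 43.5 − 41.5 = 2
x=6: ŷ = 11.5 + 7.5·6 = 56.5; r = 59.5 − 56.5 = 3
x=8: ŷ = 11.5 + 7.5·8 = 71.5; r = 70 − 71.5 = -1.5
x=10: ŷ = 11.5 + 7.5·10 = 86.5; r = 85 − 86.5 = -1.5
x=12: ŷ = 11.5 + 7.5·12 = 101.5; r = 102 − 101.5 = 0.5

-2.5, 2, 3, -1.5, -1.5, 0.5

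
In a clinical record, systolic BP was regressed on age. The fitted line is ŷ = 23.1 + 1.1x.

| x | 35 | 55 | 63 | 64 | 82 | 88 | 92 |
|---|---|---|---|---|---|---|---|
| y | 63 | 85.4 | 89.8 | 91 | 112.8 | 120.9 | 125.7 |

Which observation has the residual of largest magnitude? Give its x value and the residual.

x = 63, e = -2.6

x=35: ŷ = 23.1 + 1.1·35 = 61.6; e = 63 − 61.6 = 1.4
x=55: ŷ = 23.1 + 1.1·55 = 83.6; e = 85.4 − 83.6 = 1.8
x=63: ŷ = 23.1 + 1.1·63 = 92.4; e = 89.8 − 92.4 = -2.6
x=64: ŷ = 23.1 + 1.1·64 = 93.5; e = 91 − 93.5 = -2.5
x=82: ŷ = 23.1 + 1.1·82 = 113.3; e = 112.8 − 113.3 = -0.5
x=88: ŷ = 23.1 + 1.1·88 = 119.9; e = 120.9 − 119.9 = 1
x=92: ŷ = 23.1 + 1.1·92 = 124.3; e = 125.7 − 124.3 = 1.4
Largest |e| is 2.6 at x = 63, residual -2.6.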